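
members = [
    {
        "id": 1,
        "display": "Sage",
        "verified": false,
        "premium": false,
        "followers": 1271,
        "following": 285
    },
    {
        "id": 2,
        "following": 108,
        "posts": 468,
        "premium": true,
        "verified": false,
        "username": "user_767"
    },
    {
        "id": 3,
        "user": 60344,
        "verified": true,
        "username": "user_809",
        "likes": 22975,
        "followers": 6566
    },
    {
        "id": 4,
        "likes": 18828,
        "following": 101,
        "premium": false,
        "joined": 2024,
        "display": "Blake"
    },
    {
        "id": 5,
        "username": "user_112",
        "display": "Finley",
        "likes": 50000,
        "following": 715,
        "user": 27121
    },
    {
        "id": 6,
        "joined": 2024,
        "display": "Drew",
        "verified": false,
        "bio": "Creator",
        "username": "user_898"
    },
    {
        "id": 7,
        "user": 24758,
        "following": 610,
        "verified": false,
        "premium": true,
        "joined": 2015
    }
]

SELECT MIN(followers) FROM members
1271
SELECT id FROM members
[1, 2, 3, 4, 5, 6, 7]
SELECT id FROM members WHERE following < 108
[4]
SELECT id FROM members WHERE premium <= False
[1, 4]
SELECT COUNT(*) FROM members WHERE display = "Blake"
1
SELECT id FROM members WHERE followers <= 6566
[1, 3]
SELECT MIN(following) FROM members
101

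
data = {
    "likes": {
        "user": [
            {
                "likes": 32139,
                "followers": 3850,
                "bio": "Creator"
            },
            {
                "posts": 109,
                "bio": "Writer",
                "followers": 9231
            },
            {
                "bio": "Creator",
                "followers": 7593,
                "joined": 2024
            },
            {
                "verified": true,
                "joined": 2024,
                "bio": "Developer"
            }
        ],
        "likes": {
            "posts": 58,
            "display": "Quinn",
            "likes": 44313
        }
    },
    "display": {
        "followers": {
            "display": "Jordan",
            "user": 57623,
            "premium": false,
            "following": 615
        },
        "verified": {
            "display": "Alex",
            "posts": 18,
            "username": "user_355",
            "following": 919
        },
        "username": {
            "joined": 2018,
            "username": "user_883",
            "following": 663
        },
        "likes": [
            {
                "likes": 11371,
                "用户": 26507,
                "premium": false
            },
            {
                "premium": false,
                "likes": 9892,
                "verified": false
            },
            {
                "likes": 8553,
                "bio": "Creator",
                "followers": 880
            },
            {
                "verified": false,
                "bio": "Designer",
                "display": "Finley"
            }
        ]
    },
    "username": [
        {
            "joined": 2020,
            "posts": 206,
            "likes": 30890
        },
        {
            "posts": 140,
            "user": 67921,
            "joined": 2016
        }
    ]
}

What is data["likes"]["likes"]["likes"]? 44313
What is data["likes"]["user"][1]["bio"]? "Writer"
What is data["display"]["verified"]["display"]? "Alex"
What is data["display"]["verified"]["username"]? "user_355"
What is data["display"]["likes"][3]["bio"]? "Designer"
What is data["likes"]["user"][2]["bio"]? "Creator"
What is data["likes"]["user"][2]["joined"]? 2024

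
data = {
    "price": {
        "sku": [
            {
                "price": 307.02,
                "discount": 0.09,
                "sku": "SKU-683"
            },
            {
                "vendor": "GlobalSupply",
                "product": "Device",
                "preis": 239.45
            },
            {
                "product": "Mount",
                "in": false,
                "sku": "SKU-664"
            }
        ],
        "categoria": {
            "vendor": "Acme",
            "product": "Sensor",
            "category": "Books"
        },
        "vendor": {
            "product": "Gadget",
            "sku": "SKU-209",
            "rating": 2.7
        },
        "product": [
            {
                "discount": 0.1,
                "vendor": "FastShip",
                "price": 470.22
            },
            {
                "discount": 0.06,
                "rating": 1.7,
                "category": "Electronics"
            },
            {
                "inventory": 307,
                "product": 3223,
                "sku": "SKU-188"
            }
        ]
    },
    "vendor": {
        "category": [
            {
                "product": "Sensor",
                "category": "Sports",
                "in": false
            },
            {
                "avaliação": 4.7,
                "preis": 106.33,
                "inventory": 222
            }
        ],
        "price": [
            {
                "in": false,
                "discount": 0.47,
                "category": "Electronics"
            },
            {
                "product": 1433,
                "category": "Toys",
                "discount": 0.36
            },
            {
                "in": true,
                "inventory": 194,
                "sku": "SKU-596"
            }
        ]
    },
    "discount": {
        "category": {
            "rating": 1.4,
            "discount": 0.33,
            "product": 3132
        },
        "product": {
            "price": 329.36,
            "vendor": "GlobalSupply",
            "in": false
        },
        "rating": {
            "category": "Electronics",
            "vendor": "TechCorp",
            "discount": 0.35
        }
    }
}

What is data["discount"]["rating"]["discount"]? 0.35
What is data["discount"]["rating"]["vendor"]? "TechCorp"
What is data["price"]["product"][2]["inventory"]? 307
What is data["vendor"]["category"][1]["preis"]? 106.33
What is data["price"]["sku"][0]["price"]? 307.02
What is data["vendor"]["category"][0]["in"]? False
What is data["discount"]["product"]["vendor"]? "GlobalSupply"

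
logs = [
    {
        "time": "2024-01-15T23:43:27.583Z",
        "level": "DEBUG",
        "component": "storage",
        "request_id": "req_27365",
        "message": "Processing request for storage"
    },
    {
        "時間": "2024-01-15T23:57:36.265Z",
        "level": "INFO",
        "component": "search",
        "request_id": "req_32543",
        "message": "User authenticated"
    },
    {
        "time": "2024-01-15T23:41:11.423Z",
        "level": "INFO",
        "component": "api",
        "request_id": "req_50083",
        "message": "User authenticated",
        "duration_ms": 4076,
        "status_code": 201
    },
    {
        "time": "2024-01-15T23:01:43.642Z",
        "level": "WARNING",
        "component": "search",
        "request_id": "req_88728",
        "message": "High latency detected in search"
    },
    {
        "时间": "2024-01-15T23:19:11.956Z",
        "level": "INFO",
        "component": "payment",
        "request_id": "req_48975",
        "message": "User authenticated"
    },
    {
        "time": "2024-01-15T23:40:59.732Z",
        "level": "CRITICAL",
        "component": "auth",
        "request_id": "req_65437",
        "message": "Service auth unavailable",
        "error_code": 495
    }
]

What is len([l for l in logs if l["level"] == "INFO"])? 3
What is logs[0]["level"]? "DEBUG"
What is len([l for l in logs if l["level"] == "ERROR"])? 0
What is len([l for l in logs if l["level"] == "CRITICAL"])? 1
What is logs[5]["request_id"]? "req_65437"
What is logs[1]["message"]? "User authenticated"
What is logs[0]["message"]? "Processing request for storage"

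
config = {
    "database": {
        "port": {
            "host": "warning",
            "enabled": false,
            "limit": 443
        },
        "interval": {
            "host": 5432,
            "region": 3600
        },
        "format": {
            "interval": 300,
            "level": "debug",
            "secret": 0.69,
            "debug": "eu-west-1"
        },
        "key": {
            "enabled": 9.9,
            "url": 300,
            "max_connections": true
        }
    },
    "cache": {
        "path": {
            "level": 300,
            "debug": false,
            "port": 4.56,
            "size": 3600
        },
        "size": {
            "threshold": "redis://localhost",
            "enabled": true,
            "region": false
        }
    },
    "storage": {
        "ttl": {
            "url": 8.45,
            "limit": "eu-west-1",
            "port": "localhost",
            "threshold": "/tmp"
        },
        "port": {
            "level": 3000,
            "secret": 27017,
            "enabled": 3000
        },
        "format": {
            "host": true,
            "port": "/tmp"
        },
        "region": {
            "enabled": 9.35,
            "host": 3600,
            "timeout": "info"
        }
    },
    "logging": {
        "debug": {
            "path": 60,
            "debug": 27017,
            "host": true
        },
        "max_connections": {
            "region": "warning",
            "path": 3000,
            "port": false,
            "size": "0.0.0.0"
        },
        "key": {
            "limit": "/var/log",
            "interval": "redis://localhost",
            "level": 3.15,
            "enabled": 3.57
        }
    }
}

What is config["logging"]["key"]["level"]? 3.15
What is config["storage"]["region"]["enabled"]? 9.35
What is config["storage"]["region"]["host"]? 3600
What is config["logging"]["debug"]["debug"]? 27017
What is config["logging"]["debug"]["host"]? True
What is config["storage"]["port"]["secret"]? 27017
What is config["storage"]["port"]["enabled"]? 3000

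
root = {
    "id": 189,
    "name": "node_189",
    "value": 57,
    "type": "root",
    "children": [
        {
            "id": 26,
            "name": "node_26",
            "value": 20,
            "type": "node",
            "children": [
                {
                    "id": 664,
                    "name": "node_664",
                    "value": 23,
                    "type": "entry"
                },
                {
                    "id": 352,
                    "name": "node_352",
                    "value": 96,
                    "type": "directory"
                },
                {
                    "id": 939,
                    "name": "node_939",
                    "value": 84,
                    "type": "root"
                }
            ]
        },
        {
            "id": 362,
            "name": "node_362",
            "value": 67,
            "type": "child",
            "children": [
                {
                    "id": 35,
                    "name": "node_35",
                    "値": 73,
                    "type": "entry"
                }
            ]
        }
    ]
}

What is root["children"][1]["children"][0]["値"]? 73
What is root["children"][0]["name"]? "node_26"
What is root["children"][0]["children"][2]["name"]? "node_939"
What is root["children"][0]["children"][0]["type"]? "entry"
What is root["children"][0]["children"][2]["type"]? "root"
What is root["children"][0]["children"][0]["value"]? 23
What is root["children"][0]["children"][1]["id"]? 352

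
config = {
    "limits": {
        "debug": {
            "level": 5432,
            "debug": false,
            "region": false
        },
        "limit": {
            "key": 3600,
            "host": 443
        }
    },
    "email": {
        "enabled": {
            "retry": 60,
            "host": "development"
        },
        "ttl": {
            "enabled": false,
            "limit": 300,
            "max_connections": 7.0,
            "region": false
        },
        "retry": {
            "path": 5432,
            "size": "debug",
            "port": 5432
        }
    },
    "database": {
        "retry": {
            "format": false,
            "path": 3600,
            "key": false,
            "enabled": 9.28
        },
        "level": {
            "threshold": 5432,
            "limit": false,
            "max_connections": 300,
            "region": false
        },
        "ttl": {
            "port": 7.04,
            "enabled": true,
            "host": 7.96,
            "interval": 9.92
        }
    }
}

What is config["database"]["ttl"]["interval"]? 9.92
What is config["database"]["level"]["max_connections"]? 300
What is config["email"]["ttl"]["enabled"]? False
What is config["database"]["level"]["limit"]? False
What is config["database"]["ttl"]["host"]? 7.96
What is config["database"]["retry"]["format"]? False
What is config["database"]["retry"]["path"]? 3600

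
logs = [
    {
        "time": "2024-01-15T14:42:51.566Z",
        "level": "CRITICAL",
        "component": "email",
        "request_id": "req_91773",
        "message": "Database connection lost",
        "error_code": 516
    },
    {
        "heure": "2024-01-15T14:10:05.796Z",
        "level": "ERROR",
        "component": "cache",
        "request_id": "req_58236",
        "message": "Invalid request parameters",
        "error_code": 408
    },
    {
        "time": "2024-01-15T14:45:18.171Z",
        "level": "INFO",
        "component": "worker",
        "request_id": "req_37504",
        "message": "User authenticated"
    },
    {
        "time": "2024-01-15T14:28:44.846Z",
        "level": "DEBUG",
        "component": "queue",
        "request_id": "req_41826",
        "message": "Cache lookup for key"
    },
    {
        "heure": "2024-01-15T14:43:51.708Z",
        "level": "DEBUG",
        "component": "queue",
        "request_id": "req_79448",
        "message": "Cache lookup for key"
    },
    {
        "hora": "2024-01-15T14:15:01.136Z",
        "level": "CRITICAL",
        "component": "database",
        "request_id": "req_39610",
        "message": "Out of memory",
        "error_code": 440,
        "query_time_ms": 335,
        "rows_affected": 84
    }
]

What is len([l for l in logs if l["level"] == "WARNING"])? 0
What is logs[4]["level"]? "DEBUG"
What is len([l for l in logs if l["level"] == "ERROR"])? 1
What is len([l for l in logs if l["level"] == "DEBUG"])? 2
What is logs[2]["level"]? "INFO"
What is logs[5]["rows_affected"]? 84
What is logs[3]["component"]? "queue"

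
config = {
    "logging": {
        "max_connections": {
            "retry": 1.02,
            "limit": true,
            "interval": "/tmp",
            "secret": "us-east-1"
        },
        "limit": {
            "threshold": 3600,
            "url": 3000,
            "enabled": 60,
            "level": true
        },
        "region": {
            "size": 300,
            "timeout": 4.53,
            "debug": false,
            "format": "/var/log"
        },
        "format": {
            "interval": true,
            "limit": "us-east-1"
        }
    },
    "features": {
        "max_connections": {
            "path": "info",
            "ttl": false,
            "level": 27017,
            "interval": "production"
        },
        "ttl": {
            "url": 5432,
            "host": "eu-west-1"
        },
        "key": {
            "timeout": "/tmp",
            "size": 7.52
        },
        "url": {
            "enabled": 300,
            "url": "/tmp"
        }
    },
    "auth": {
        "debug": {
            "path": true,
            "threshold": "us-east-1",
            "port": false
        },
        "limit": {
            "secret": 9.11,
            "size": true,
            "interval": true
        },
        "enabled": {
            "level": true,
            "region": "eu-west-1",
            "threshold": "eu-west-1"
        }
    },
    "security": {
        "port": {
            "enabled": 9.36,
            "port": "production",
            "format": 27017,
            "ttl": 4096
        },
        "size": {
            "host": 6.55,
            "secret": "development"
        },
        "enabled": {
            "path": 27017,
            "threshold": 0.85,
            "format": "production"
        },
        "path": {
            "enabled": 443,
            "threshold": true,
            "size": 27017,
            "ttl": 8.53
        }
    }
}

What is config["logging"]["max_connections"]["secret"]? "us-east-1"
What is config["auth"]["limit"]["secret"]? 9.11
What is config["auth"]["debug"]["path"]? True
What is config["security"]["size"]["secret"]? "development"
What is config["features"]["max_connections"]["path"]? "info"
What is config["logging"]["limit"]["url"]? 3000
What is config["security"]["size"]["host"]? 6.55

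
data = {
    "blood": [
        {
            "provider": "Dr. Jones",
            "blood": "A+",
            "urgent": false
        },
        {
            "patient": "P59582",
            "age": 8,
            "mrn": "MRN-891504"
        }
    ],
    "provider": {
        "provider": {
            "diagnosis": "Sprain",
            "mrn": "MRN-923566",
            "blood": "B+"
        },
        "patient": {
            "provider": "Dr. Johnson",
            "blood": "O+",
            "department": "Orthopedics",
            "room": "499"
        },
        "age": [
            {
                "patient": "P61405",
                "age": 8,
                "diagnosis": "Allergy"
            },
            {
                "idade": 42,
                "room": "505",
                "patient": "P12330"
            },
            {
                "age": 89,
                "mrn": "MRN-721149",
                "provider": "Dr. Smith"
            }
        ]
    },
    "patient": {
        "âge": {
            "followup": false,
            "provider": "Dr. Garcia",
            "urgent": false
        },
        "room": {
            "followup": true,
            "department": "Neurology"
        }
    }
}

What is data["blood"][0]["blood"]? "A+"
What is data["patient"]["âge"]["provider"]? "Dr. Garcia"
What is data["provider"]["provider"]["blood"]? "B+"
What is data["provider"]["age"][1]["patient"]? "P12330"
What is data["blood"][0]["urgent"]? False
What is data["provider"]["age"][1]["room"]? "505"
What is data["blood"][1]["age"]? 8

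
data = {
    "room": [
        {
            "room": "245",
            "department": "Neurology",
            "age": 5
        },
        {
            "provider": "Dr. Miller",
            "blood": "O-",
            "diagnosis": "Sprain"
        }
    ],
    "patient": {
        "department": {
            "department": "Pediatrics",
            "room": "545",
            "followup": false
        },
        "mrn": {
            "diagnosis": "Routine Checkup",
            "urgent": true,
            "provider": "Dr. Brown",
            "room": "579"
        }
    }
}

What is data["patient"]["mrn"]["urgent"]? True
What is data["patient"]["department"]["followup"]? False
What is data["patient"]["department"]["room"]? "545"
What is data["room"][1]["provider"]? "Dr. Miller"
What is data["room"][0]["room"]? "245"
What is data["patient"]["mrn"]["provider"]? "Dr. Brown"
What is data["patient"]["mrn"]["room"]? "579"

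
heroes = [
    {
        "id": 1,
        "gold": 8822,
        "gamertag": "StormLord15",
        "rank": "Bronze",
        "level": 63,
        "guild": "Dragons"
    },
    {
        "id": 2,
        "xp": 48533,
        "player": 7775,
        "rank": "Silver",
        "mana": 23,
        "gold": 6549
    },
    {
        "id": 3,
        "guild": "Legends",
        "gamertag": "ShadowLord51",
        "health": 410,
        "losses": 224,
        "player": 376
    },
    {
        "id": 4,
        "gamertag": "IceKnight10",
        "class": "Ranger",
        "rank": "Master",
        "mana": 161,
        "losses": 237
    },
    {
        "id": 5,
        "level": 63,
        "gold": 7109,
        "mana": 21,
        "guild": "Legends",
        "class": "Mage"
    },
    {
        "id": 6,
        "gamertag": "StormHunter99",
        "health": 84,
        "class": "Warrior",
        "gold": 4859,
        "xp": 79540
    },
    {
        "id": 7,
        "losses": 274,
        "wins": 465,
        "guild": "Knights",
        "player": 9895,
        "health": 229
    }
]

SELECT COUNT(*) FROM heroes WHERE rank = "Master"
1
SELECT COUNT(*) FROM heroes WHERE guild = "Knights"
1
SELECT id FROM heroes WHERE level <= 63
[1, 5]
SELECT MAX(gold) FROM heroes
8822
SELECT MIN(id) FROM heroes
1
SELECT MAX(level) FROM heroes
63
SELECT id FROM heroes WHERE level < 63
[]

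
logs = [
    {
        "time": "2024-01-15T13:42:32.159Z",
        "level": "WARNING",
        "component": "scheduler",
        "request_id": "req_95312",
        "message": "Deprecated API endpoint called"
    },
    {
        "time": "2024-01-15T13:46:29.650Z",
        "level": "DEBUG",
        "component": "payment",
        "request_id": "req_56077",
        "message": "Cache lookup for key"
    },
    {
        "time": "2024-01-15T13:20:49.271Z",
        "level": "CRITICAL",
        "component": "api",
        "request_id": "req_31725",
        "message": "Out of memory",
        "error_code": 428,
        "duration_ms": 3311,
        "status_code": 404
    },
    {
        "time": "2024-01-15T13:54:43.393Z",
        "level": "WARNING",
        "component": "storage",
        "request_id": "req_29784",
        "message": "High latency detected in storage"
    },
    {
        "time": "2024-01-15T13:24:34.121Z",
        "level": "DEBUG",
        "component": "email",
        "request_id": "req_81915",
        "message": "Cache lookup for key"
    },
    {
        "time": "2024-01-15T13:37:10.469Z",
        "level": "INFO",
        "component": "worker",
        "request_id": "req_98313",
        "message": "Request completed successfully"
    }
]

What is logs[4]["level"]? "DEBUG"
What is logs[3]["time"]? "2024-01-15T13:54:43.393Z"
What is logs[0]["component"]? "scheduler"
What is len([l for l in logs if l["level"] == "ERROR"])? 0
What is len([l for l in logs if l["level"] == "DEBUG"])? 2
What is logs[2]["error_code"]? 428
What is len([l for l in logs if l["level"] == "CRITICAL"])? 1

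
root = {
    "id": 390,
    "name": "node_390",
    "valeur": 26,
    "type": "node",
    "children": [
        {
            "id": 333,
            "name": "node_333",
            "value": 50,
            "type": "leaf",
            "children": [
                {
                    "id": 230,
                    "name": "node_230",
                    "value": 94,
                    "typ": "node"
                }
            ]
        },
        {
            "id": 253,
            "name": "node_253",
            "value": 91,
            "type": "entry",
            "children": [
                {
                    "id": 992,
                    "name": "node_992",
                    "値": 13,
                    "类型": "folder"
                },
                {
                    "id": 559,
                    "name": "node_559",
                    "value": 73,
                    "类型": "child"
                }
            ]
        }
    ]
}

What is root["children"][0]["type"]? "leaf"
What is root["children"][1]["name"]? "node_253"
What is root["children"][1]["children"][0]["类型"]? "folder"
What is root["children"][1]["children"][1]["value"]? 73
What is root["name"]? "node_390"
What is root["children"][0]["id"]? 333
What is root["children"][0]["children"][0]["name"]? "node_230"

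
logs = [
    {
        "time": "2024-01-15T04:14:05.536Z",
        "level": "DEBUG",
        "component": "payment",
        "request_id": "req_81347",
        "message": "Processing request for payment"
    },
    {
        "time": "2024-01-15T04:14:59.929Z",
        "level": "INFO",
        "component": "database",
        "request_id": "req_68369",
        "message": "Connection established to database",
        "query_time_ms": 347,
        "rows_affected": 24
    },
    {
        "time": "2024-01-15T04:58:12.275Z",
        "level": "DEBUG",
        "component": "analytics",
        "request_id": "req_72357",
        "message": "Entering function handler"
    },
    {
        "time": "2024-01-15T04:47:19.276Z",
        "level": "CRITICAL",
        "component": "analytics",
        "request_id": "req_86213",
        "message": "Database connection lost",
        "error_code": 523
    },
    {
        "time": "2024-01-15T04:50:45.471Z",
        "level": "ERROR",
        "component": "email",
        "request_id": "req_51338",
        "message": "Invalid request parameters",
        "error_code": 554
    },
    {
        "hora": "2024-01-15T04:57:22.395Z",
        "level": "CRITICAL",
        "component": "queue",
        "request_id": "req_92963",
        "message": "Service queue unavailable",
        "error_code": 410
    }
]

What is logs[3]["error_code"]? 523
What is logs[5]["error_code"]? 410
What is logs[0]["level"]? "DEBUG"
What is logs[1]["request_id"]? "req_68369"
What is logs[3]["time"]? "2024-01-15T04:47:19.276Z"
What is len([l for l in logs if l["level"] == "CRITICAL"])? 2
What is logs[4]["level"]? "ERROR"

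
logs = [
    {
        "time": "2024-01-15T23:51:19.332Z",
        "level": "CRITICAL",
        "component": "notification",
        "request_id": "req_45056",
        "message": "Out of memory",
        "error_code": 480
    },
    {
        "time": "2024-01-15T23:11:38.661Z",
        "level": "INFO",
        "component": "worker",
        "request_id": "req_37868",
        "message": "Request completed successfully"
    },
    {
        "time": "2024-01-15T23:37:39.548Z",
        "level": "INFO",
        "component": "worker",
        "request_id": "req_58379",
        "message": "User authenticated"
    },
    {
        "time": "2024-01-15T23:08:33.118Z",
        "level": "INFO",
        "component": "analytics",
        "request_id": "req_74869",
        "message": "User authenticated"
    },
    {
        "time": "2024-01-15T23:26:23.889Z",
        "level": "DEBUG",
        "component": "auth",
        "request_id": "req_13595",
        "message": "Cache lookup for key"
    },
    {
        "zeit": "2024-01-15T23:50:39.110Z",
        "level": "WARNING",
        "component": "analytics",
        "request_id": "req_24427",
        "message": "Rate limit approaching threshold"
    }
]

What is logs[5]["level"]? "WARNING"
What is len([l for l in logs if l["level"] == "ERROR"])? 0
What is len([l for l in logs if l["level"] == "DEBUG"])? 1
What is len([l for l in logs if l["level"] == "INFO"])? 3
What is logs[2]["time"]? "2024-01-15T23:37:39.548Z"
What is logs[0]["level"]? "CRITICAL"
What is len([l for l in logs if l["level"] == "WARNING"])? 1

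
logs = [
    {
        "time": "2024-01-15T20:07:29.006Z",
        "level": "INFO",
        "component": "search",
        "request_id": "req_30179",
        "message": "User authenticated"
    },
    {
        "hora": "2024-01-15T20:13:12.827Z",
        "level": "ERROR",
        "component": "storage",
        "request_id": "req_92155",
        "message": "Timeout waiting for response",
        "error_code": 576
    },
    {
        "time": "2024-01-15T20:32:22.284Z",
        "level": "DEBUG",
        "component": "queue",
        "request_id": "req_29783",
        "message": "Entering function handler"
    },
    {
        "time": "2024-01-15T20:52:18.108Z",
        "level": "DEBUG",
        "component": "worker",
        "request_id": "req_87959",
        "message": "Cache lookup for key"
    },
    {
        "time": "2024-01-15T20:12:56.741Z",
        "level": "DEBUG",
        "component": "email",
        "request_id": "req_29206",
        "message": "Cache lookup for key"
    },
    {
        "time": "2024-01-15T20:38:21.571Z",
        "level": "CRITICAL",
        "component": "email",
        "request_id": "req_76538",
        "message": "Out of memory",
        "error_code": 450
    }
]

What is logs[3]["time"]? "2024-01-15T20:52:18.108Z"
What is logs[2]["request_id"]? "req_29783"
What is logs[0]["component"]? "search"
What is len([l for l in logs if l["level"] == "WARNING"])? 0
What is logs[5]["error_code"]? 450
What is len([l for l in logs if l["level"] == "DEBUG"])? 3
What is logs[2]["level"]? "DEBUG"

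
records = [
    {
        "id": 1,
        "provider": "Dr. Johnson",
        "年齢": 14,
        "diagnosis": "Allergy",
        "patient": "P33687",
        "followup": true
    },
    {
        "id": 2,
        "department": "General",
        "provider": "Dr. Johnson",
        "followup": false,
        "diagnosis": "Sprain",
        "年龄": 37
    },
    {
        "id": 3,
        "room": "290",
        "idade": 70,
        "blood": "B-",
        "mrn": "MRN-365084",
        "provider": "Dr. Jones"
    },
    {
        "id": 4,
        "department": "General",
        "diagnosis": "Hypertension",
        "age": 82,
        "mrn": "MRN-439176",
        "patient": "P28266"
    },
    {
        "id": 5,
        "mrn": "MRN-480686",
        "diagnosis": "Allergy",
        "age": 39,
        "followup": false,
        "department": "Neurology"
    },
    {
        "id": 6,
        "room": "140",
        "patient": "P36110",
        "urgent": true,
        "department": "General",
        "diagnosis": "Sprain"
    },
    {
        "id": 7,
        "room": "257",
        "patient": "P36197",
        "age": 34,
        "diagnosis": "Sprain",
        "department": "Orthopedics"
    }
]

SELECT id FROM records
[1, 2, 3, 4, 5, 6, 7]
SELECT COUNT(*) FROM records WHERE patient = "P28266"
1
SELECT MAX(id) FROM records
7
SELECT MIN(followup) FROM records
False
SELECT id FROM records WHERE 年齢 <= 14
[1]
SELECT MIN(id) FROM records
1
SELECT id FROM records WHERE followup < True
[2, 5]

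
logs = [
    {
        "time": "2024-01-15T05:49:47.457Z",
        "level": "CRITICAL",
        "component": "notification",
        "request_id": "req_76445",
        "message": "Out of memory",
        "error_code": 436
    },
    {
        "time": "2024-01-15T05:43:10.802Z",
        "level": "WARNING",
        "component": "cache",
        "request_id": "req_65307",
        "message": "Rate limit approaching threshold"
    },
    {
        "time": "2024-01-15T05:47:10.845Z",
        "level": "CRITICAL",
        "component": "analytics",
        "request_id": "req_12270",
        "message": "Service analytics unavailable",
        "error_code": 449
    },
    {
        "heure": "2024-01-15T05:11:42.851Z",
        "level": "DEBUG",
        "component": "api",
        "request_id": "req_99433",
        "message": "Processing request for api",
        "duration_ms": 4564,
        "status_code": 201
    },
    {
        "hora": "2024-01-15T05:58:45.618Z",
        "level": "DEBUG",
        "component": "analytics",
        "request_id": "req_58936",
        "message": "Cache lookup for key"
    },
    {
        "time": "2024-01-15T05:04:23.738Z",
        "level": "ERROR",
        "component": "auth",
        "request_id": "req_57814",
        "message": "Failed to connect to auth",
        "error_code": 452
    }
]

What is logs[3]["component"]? "api"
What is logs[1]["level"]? "WARNING"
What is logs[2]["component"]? "analytics"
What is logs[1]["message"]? "Rate limit approaching threshold"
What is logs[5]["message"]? "Failed to connect to auth"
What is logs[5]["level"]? "ERROR"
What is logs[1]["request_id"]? "req_65307"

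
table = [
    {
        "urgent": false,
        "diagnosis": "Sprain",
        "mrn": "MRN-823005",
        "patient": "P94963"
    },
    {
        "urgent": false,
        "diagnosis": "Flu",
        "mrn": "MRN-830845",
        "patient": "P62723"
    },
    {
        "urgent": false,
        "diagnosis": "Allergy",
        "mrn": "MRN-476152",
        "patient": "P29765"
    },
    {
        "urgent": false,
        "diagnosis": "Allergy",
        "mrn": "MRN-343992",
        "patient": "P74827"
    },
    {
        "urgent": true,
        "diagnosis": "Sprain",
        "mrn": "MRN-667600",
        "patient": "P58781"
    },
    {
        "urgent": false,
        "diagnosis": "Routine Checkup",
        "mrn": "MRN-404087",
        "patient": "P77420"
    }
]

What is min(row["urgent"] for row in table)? False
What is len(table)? 6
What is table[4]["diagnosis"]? "Sprain"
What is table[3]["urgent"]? False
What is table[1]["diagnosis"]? "Flu"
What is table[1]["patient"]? "P62723"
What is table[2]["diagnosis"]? "Allergy"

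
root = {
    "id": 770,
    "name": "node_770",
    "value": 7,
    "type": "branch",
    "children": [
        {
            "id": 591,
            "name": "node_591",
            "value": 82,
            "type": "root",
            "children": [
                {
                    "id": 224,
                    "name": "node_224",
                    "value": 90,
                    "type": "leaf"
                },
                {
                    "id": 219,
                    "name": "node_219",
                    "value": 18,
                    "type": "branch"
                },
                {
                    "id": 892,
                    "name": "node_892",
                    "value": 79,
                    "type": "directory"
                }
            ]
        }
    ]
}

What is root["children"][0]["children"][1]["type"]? "branch"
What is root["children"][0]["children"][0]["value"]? 90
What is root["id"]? 770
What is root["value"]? 7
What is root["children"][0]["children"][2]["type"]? "directory"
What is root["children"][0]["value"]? 82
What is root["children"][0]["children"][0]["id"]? 224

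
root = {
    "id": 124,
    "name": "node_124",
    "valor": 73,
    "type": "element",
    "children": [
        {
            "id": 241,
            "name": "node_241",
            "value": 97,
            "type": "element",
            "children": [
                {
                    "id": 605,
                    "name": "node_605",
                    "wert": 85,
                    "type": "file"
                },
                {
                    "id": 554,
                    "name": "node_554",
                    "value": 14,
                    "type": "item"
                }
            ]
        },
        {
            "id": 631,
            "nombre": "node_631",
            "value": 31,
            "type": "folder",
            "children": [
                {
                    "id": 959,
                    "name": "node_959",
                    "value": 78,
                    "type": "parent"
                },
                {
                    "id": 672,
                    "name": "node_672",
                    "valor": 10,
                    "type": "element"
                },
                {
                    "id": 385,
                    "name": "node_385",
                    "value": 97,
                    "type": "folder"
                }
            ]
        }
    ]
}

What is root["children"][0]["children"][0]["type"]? "file"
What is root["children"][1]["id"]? 631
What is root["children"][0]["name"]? "node_241"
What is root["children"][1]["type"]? "folder"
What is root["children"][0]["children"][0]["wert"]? 85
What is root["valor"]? 73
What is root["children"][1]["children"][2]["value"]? 97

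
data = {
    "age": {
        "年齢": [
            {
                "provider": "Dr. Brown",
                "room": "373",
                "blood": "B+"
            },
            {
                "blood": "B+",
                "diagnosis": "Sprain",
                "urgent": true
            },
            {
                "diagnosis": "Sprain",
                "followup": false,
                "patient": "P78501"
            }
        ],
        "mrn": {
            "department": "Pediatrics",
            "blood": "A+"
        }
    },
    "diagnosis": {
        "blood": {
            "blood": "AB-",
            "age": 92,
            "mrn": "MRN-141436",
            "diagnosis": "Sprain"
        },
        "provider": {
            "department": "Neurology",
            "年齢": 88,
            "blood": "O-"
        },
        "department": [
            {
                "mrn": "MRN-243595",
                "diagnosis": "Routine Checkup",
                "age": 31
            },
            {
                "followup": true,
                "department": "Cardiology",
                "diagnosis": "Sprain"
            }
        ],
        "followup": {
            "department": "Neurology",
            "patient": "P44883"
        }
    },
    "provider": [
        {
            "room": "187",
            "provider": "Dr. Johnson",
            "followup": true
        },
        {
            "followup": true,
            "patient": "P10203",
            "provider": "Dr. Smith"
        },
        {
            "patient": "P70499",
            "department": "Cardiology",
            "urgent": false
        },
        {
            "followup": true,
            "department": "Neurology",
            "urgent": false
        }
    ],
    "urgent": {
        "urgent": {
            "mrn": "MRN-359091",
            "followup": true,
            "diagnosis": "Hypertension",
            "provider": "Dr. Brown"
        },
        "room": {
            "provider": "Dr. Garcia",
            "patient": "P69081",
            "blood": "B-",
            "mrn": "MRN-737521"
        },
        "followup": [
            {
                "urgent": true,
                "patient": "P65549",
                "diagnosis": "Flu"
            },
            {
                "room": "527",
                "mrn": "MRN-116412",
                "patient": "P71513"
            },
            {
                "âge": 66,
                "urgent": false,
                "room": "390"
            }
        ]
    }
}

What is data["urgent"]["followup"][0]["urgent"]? True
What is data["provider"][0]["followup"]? True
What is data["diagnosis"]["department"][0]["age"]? 31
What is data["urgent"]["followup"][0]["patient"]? "P65549"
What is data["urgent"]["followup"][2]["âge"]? 66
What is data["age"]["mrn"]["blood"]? "A+"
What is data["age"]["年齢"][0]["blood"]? "B+"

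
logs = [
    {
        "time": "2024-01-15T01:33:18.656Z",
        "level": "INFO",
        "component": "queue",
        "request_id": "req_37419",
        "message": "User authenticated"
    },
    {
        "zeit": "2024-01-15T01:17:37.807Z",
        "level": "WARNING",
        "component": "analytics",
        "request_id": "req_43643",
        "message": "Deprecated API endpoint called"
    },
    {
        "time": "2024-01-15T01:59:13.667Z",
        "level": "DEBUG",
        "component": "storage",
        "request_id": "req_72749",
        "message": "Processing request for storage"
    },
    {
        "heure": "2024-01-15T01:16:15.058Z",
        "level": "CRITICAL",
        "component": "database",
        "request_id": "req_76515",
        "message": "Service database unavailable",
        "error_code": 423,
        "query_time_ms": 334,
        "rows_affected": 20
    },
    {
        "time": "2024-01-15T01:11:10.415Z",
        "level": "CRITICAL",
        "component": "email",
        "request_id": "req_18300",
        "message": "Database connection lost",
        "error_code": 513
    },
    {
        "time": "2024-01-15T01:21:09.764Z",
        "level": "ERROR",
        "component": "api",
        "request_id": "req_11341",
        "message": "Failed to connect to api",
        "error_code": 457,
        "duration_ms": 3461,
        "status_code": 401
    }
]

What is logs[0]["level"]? "INFO"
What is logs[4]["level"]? "CRITICAL"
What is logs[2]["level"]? "DEBUG"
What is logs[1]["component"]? "analytics"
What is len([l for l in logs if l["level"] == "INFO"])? 1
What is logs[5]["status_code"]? 401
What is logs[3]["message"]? "Service database unavailable"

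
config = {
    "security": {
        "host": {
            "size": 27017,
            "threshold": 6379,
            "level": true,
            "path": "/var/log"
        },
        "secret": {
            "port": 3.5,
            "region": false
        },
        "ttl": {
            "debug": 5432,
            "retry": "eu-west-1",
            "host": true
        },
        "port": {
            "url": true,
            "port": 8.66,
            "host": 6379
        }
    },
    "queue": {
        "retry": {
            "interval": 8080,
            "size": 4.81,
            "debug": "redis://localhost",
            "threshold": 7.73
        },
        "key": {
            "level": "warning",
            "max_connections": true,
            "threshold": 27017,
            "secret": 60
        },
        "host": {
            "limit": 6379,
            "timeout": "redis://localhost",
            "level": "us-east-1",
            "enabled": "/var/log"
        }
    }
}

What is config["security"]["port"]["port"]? 8.66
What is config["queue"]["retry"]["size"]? 4.81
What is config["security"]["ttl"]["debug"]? 5432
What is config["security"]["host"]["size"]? 27017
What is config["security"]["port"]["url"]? True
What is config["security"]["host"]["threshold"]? 6379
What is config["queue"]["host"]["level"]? "us-east-1"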